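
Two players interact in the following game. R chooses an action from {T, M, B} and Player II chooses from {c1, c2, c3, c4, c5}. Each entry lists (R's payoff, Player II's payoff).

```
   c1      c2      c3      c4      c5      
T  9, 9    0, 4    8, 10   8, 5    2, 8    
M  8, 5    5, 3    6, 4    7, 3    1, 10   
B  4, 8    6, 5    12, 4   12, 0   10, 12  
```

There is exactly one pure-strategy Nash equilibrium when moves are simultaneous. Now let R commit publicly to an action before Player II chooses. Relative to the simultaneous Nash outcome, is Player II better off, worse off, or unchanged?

Player II best-responds to each possible R move:
- T: BR = c3, leader payoff 8.
- M: BR = c5, leader payoff 1.
- B: BR = c5, leader payoff 10.
R's induced payoffs are 8, 1, 10, so R commits to B. Subgame-perfect outcome: (B, c5) with payoffs (10, 12).
Under simultaneous play:
R's best replies: c1→T; c2→B; c3→B; c4→B; c5→B.
Player II's best replies: T→c3; M→c5; B→c5.
Only (B, c5) has each player best-responding; Nash payoffs (10, 12).
Player II earns 12 sequentially versus 12 at the Nash outcome: unchanged.

unchanged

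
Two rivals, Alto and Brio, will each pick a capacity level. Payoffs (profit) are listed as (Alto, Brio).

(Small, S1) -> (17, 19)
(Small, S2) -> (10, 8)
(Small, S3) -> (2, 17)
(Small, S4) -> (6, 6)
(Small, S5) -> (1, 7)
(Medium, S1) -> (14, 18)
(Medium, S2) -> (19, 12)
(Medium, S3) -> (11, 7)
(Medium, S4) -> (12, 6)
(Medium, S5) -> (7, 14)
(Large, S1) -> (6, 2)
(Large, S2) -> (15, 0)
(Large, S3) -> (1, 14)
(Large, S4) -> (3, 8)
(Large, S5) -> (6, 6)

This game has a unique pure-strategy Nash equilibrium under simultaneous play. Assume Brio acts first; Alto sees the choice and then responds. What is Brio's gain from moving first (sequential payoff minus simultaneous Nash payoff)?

Alto best-responds to each possible Brio move:
- S1 → Alto plays Small (best of 17, 14, 6); Brio gets 19.
- S2 → Alto plays Medium (best of 10, 19, 15); Brio gets 12.
- S3 → Alto plays Medium (best of 2, 11, 1); Brio gets 7.
- S4 → Alto plays Medium (best of 6, 12, 3); Brio gets 6.
- S5 → Alto plays Medium (best of 1, 7, 6); Brio gets 14.
Brio's induced payoffs are 19, 12, 7, 6, 14, so Brio commits to S1. Subgame-perfect outcome: (Small, S1) with payoffs (17, 19).
For the simultaneous game, intersect best replies.
Alto's best replies: S1→Small; S2→Medium; S3→Medium; S4→Medium; S5→Medium.
Brio's best replies: Small→S1; Medium→S1; Large→S3.
Only (Small, S1) has each player best-responding; Nash payoffs (17, 19).
Brio's commitment gain: 19 − 19 = 0.

0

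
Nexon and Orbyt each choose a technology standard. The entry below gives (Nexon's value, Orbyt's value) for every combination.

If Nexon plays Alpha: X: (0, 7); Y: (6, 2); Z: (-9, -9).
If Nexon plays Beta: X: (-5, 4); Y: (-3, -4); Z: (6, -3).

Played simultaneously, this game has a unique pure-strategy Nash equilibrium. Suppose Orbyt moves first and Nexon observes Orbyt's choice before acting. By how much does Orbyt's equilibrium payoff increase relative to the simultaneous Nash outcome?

0

Backward induction with Orbyt moving first.
- X: BR = Alpha, leader payoff 7.
- Y: BR = Alpha, leader payoff 2.
- Z: BR = Beta, leader payoff -3.
Among 7, 2, -3, the best is 7 at X. Subgame-perfect outcome: (Alpha, X) with payoffs (0, 7).
For the simultaneous game, intersect best replies.
Nexon's best replies: X→Alpha; Y→Alpha; Z→Beta.
Orbyt's best replies: Alpha→X; Beta→X.
Only (Alpha, X) has each player best-responding; Nash payoffs (0, 7).
Orbyt's commitment gain: 7 − 7 = 0.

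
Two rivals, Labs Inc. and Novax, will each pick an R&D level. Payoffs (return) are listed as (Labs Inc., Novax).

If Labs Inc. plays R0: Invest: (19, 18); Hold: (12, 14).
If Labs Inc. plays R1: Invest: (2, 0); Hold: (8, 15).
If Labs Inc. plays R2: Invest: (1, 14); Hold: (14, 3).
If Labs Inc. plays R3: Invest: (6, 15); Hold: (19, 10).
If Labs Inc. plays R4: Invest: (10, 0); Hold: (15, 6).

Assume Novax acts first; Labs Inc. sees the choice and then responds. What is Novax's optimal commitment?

Labs Inc. best-responds to each possible Novax move:
- Invest: BR = R0, leader payoff 18.
- Hold: BR = R3, leader payoff 10.
Maximizing over 18, 10, Novax chooses Invest. Subgame-perfect outcome: (R0, Invest) with payoffs (19, 18).

Invest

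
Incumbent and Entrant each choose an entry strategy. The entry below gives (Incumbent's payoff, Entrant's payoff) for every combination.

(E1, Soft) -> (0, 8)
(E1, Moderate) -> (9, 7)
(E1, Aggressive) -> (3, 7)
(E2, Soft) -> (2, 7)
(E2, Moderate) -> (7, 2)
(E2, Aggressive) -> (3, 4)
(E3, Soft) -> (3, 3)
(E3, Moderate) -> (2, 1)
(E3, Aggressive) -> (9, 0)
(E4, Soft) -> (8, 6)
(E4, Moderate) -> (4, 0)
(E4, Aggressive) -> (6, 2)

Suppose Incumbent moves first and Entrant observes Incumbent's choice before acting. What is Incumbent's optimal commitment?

E4

Entrant best-responds to each possible Incumbent move:
- E1: Entrant compares 8, 7, 7 and picks Soft; Incumbent would get 0.
- E2: Entrant compares 7, 2, 4 and picks Soft; Incumbent would get 2.
- E3: Entrant compares 3, 1, 0 and picks Soft; Incumbent would get 3.
- E4: Entrant compares 6, 0, 2 and picks Soft; Incumbent would get 8.
Maximizing over 0, 2, 3, 8, Incumbent chooses E4. Subgame-perfect outcome: (E4, Soft) with payoffs (8, 6).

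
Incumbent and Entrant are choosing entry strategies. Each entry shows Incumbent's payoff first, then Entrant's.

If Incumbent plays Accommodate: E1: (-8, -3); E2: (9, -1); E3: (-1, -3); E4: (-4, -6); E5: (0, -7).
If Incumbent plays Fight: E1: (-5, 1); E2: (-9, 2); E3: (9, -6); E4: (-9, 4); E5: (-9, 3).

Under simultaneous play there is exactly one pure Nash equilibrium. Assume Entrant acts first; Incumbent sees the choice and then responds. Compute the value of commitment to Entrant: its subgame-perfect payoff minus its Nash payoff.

Solve by backward induction (Entrant leads).
- E1: Incumbent compares -8, -5 and picks Fight; Entrant would get 1.
- E2: Incumbent compares 9, -9 and picks Accommodate; Entrant would get -1.
- E3: Incumbent compares -1, 9 and picks Fight; Entrant would get -6.
- E4: Incumbent compares -4, -9 and picks Accommodate; Entrant would get -6.
- E5: Incumbent compares 0, -9 and picks Accommodate; Entrant would get -7.
Entrant's induced payoffs are 1, -1, -6, -6, -7, so Entrant commits to E1. Subgame-perfect outcome: (Fight, E1) with payoffs (-5, 1).
Under simultaneous play:
Incumbent's best replies: E1→Fight; E2→Accommodate; E3→Fight; E4→Accommodate; E5→Accommodate.
Entrant's best replies: Accommodate→E2; Fight→E4.
Only (Accommodate, E2) has each player best-responding; Nash payoffs (9, -1).
Entrant's commitment gain: 1 − -1 = 2.

2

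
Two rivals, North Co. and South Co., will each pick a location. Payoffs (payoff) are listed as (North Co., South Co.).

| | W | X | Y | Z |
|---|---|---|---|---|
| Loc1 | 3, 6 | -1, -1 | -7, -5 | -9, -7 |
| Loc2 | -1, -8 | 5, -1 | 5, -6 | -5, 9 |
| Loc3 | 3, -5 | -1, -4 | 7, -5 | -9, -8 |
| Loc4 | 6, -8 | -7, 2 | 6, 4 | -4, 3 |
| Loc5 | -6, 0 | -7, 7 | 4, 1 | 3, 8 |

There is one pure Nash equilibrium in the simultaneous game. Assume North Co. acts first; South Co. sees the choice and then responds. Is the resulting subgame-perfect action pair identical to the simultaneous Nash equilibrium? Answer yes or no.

Work backward from South Co.'s decision.
- Loc1: BR = W, leader payoff 3.
- Loc2: BR = Z, leader payoff -5.
- Loc3: BR = X, leader payoff -1.
- Loc4: BR = Y, leader payoff 6.
- Loc5: BR = Z, leader payoff 3.
Maximizing over 3, -5, -1, 6, 3, North Co. chooses Loc4. Subgame-perfect outcome: (Loc4, Y) with payoffs (6, 4).
Under simultaneous play:
North Co.'s best replies: W→Loc4; X→Loc2; Y→Loc3; Z→Loc5.
South Co.'s best replies: Loc1→W; Loc2→Z; Loc3→X; Loc4→Y; Loc5→Z.
Only (Loc5, Z) has each player best-responding; Nash payoffs (3, 8).
Sequential outcome (Loc4, Y) differs from the Nash profile (Loc5, Z).

no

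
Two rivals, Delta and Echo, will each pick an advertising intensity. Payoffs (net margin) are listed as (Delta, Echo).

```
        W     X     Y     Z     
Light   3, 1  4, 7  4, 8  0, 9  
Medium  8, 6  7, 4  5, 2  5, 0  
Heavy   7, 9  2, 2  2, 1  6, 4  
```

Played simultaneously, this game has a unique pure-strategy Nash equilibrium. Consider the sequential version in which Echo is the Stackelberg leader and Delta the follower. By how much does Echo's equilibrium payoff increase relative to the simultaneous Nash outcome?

0

Delta best-responds to each possible Echo move:
- W → Delta plays Medium (best of 3, 8, 7); Echo gets 6.
- X → Delta plays Medium (best of 4, 7, 2); Echo gets 4.
- Y → Delta plays Medium (best of 4, 5, 2); Echo gets 2.
- Z → Delta plays Heavy (best of 0, 5, 6); Echo gets 4.
Echo's induced payoffs are 6, 4, 2, 4, so Echo commits to W. Subgame-perfect outcome: (Medium, W) with payoffs (8, 6).
For the simultaneous game, intersect best replies.
Delta's best replies: W→Medium; X→Medium; Y→Medium; Z→Heavy.
Echo's best replies: Light→Z; Medium→W; Heavy→W.
Only (Medium, W) has each player best-responding; Nash payoffs (8, 6).
Echo's commitment gain: 6 − 6 = 0.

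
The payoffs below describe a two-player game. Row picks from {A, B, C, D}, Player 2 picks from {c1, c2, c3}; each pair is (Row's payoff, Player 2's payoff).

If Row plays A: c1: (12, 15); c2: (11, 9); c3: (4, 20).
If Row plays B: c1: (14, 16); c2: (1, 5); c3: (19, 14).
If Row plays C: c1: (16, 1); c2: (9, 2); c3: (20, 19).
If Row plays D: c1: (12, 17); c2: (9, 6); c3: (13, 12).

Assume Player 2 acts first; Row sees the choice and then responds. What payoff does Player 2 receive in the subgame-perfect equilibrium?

Solve by backward induction (Player 2 leads).
- c1: Row compares 12, 14, 16, 12 and picks C; Player 2 would get 1.
- c2: Row compares 11, 1, 9, 9 and picks A; Player 2 would get 9.
- c3: Row compares 4, 19, 20, 13 and picks C; Player 2 would get 19.
Maximizing over 1, 9, 19, Player 2 chooses c3. Subgame-perfect outcome: (C, c3) with payoffs (20, 19).

19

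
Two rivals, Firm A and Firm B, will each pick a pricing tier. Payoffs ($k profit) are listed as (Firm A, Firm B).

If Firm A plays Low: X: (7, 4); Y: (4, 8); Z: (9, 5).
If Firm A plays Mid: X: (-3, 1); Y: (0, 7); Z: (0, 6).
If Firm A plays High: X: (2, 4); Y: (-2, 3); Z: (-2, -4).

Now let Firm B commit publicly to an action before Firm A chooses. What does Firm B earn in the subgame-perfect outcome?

Firm A best-responds to each possible Firm B move:
- X → Firm A plays Low (best of 7, -3, 2); Firm B gets 4.
- Y → Firm A plays Low (best of 4, 0, -2); Firm B gets 8.
- Z → Firm A plays Low (best of 9, 0, -2); Firm B gets 5.
Among 4, 8, 5, the best is 8 at Y. Subgame-perfect outcome: (Low, Y) with payoffs (4, 8).

8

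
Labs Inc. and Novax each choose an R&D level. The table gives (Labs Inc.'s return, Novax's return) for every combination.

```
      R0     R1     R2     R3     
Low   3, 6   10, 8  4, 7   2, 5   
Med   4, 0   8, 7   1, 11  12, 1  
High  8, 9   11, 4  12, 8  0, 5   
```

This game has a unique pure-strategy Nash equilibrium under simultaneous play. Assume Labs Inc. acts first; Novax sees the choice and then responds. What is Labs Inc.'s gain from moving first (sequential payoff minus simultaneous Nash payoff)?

Work backward from Novax's decision.
- Low: Novax compares 6, 8, 7, 5 and picks R1; Labs Inc. would get 10.
- Med: Novax compares 0, 7, 11, 1 and picks R2; Labs Inc. would get 1.
- High: Novax compares 9, 4, 8, 5 and picks R0; Labs Inc. would get 8.
Among 10, 1, 8, the best is 10 at Low. Subgame-perfect outcome: (Low, R1) with payoffs (10, 8).
Under simultaneous play:
Labs Inc.'s best replies: R0→High; R1→High; R2→High; R3→Med.
Novax's best replies: Low→R1; Med→R2; High→R0.
The unique mutual best reply is (High, R0), giving (8, 9).
Labs Inc.'s commitment gain: 10 − 8 = 2.

2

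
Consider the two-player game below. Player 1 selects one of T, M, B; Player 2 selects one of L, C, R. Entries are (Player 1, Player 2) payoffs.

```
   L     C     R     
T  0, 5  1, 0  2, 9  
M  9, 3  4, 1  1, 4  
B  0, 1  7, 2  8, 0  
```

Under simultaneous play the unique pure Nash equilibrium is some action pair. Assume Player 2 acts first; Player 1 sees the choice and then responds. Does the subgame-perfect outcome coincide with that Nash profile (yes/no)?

no

Player 1 best-responds to each possible Player 2 move:
- L: Player 1 compares 0, 9, 0 and picks M; Player 2 would get 3.
- C: Player 1 compares 1, 4, 7 and picks B; Player 2 would get 2.
- R: Player 1 compares 2, 1, 8 and picks B; Player 2 would get 0.
Among 3, 2, 0, the best is 3 at L. Subgame-perfect outcome: (M, L) with payoffs (9, 3).
Under simultaneous play:
Player 1's best replies: L→M; C→B; R→B.
Player 2's best replies: T→R; M→R; B→C.
Only (B, C) has each player best-responding; Nash payoffs (7, 2).
Sequential outcome (M, L) differs from the Nash profile (B, C).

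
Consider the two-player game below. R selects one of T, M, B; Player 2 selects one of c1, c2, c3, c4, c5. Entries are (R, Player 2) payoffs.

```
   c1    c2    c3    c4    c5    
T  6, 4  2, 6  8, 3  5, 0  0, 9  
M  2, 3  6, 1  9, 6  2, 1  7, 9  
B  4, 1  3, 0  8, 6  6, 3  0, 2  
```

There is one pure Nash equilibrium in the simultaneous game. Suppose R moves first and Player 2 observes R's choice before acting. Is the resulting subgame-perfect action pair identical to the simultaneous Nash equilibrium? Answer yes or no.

Work backward from Player 2's decision.
- T: BR = c5, leader payoff 0.
- M: BR = c5, leader payoff 7.
- B: BR = c3, leader payoff 8.
R's induced payoffs are 0, 7, 8, so R commits to B. Subgame-perfect outcome: (B, c3) with payoffs (8, 6).
Now find the simultaneous Nash equilibrium.
R's best replies: c1→T; c2→M; c3→M; c4→B; c5→M.
Player 2's best replies: T→c5; M→c5; B→c3.
The unique mutual best reply is (M, c5), giving (7, 9).
Sequential outcome (B, c3) differs from the Nash profile (M, c5).

no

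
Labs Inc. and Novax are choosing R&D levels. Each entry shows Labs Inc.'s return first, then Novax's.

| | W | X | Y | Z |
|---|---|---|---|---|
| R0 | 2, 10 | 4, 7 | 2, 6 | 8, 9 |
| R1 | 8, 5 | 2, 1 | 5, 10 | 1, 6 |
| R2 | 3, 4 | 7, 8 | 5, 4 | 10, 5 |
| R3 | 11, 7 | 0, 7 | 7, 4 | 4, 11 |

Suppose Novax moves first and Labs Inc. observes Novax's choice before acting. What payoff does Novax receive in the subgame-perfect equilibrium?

8

Solve by backward induction (Novax leads).
- W: BR = R3, leader payoff 7.
- X: BR = R2, leader payoff 8.
- Y: BR = R3, leader payoff 4.
- Z: BR = R2, leader payoff 5.
Among 7, 8, 4, 5, the best is 8 at X. Subgame-perfect outcome: (R2, X) with payoffs (7, 8).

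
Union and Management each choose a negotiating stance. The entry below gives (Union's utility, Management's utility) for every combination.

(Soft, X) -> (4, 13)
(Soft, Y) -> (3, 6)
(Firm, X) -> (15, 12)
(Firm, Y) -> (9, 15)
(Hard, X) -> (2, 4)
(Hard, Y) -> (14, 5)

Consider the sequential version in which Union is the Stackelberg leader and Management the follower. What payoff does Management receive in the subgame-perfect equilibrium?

5

Management best-responds to each possible Union move:
- Soft: Management compares 13, 6 and picks X; Union would get 4.
- Firm: Management compares 12, 15 and picks Y; Union would get 9.
- Hard: Management compares 4, 5 and picks Y; Union would get 14.
Among 4, 9, 14, the best is 14 at Hard. Subgame-perfect outcome: (Hard, Y) with payoffs (14, 5).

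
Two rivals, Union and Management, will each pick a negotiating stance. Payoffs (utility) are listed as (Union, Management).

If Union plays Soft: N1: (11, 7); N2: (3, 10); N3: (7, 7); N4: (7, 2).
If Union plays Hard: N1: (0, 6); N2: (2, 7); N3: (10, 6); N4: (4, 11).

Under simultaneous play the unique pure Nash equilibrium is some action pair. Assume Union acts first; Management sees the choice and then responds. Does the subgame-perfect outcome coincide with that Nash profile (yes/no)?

no

Management best-responds to each possible Union move:
- Soft: Management compares 7, 10, 7, 2 and picks N2; Union would get 3.
- Hard: Management compares 6, 7, 6, 11 and picks N4; Union would get 4.
Among 3, 4, the best is 4 at Hard. Subgame-perfect outcome: (Hard, N4) with payoffs (4, 11).
For the simultaneous game, intersect best replies.
Union's best replies: N1→Soft; N2→Soft; N3→Hard; N4→Soft.
Management's best replies: Soft→N2; Hard→N4.
Only (Soft, N2) has each player best-responding; Nash payoffs (3, 10).
Sequential outcome (Hard, N4) differs from the Nash profile (Soft, N2).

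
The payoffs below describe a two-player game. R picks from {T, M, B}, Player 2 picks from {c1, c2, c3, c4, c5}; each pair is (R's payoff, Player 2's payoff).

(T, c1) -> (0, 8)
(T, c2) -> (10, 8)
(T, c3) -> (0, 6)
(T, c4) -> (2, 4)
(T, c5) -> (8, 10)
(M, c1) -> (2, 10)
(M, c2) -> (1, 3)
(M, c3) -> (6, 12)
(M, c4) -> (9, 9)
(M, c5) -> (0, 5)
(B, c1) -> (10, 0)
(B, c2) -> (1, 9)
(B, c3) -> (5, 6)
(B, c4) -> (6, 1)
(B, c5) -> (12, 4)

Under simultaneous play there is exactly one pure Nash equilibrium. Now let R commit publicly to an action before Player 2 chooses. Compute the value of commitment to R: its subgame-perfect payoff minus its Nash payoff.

2

Backward induction with R moving first.
- T: Player 2 compares 8, 8, 6, 4, 10 and picks c5; R would get 8.
- M: Player 2 compares 10, 3, 12, 9, 5 and picks c3; R would get 6.
- B: Player 2 compares 0, 9, 6, 1, 4 and picks c2; R would get 1.
R's induced payoffs are 8, 6, 1, so R commits to T. Subgame-perfect outcome: (T, c5) with payoffs (8, 10).
Under simultaneous play:
R's best replies: c1→B; c2→T; c3→M; c4→M; c5→B.
Player 2's best replies: T→c5; M→c3; B→c2.
The unique mutual best reply is (M, c3), giving (6, 12).
R's commitment gain: 8 − 6 = 2.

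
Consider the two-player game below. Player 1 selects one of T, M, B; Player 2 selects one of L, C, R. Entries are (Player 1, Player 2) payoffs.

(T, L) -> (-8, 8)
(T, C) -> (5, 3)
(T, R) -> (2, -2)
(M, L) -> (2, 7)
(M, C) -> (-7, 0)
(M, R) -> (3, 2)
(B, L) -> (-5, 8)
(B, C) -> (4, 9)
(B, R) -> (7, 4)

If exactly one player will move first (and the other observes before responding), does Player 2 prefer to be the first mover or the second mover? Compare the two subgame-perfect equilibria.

If Player 1 leads: Player 2's best replies are T→L, M→L, B→C; Player 1's induced payoffs -8, 2, 4; outcome (B, C), payoffs (4, 9).
If Player 2 leads: Player 1's best replies are L→M, C→T, R→B; Player 2's induced payoffs 7, 3, 4; outcome (M, L), payoffs (2, 7).
Player 2 gets 7 moving first and 9 moving second, so Player 2 prefers to move second.

second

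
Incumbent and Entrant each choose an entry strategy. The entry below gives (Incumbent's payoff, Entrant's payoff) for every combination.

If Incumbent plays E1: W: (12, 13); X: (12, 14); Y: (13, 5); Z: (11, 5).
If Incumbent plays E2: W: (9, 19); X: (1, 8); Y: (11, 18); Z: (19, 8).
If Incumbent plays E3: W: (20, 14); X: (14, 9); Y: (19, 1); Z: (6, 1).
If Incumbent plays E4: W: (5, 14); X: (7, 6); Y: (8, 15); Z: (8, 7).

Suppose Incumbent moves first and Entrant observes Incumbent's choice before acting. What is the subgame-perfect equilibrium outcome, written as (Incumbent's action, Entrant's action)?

Backward induction with Incumbent moving first.
- E1: BR = X, leader payoff 12.
- E2: BR = W, leader payoff 9.
- E3: BR = W, leader payoff 20.
- E4: BR = Y, leader payoff 8.
Among 12, 9, 20, 8, the best is 20 at E3. Subgame-perfect outcome: (E3, W) with payoffs (20, 14).

(E3, W)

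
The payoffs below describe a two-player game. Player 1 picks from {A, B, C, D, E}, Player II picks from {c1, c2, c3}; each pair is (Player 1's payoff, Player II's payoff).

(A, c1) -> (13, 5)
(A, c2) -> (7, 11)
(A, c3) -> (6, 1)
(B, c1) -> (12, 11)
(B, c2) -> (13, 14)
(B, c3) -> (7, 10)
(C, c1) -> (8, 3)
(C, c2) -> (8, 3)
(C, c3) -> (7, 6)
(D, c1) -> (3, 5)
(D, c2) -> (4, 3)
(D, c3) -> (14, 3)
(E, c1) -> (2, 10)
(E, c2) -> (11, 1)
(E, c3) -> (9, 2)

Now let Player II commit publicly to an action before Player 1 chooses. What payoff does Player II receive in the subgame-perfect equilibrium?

Backward induction with Player II moving first.
- c1 → Player 1 plays A (best of 13, 12, 8, 3, 2); Player II gets 5.
- c2 → Player 1 plays B (best of 7, 13, 8, 4, 11); Player II gets 14.
- c3 → Player 1 plays D (best of 6, 7, 7, 14, 9); Player II gets 3.
Among 5, 14, 3, the best is 14 at c2. Subgame-perfect outcome: (B, c2) with payoffs (13, 14).

14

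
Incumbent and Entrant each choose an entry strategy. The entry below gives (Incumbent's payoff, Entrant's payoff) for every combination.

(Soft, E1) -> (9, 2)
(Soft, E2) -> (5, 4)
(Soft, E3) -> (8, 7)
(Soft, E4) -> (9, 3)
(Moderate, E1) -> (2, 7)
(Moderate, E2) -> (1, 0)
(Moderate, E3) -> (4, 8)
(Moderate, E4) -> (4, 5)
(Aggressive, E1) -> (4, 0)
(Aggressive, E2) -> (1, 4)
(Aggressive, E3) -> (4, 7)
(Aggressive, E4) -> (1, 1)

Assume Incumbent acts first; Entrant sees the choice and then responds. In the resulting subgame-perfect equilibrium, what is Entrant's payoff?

7

Solve by backward induction (Incumbent leads).
- Soft: BR = E3, leader payoff 8.
- Moderate: BR = E3, leader payoff 4.
- Aggressive: BR = E3, leader payoff 4.
Maximizing over 8, 4, 4, Incumbent chooses Soft. Subgame-perfect outcome: (Soft, E3) with payoffs (8, 7).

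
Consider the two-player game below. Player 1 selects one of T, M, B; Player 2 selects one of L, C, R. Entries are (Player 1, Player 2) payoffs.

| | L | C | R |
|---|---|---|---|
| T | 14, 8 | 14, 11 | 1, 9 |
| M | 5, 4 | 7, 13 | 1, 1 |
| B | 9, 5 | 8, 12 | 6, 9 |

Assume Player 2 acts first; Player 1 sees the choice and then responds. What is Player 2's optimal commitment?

Backward induction with Player 2 moving first.
- L: Player 1 compares 14, 5, 9 and picks T; Player 2 would get 8.
- C: Player 1 compares 14, 7, 8 and picks T; Player 2 would get 11.
- R: Player 1 compares 1, 1, 6 and picks B; Player 2 would get 9.
Among 8, 11, 9, the best is 11 at C. Subgame-perfect outcome: (T, C) with payoffs (14, 11).

C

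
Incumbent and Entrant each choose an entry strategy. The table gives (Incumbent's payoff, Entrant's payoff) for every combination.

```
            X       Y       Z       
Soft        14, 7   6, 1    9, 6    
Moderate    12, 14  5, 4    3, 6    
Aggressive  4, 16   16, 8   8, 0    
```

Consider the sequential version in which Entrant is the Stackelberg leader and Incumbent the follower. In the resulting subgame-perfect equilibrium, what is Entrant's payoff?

Solve by backward induction (Entrant leads).
- X → Incumbent plays Soft (best of 14, 12, 4); Entrant gets 7.
- Y → Incumbent plays Aggressive (best of 6, 5, 16); Entrant gets 8.
- Z → Incumbent plays Soft (best of 9, 3, 8); Entrant gets 6.
Maximizing over 7, 8, 6, Entrant chooses Y. Subgame-perfect outcome: (Aggressive, Y) with payoffs (16, 8).

8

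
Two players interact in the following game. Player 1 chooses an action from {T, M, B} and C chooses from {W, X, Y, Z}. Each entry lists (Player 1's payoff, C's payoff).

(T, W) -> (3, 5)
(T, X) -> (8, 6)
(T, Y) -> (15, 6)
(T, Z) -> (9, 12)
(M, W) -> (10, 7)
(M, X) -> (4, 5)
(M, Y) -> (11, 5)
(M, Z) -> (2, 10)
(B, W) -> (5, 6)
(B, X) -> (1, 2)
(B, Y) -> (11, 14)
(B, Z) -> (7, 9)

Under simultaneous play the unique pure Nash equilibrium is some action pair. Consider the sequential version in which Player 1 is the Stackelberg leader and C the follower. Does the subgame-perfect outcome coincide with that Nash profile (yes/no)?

Backward induction with Player 1 moving first.
- T: C compares 5, 6, 6, 12 and picks Z; Player 1 would get 9.
- M: C compares 7, 5, 5, 10 and picks Z; Player 1 would get 2.
- B: C compares 6, 2, 14, 9 and picks Y; Player 1 would get 11.
Maximizing over 9, 2, 11, Player 1 chooses B. Subgame-perfect outcome: (B, Y) with payoffs (11, 14).
Now find the simultaneous Nash equilibrium.
Player 1's best replies: W→M; X→T; Y→T; Z→T.
C's best replies: T→Z; M→Z; B→Y.
The unique mutual best reply is (T, Z), giving (9, 12).
Sequential outcome (B, Y) differs from the Nash profile (T, Z).

no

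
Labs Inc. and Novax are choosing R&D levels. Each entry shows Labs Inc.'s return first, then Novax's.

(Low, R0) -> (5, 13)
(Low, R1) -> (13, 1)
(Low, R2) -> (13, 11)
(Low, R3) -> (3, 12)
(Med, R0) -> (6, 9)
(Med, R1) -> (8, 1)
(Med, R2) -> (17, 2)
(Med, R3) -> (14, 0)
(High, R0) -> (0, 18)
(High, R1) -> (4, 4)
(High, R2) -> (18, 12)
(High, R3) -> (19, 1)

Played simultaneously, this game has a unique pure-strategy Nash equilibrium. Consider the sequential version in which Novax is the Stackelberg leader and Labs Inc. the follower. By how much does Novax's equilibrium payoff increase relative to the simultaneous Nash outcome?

Labs Inc. best-responds to each possible Novax move:
- R0: BR = Med, leader payoff 9.
- R1: BR = Low, leader payoff 1.
- R2: BR = High, leader payoff 12.
- R3: BR = High, leader payoff 1.
Maximizing over 9, 1, 12, 1, Novax chooses R2. Subgame-perfect outcome: (High, R2) with payoffs (18, 12).
For the simultaneous game, intersect best replies.
Labs Inc.'s best replies: R0→Med; R1→Low; R2→High; R3→High.
Novax's best replies: Low→R0; Med→R0; High→R0.
Only (Med, R0) has each player best-responding; Nash payoffs (6, 9).
Novax's commitment gain: 12 − 9 = 3.

3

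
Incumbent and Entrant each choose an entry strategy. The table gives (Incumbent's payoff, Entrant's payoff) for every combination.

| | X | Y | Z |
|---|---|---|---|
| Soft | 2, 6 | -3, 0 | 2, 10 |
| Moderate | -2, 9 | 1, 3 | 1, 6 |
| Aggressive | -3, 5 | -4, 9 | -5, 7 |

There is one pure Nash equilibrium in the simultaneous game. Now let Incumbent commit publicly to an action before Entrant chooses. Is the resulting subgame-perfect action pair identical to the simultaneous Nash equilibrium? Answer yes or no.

yes

Work backward from Entrant's decision.
- Soft: BR = Z, leader payoff 2.
- Moderate: BR = X, leader payoff -2.
- Aggressive: BR = Y, leader payoff -4.
Incumbent's induced payoffs are 2, -2, -4, so Incumbent commits to Soft. Subgame-perfect outcome: (Soft, Z) with payoffs (2, 10).
Now find the simultaneous Nash equilibrium.
Incumbent's best replies: X→Soft; Y→Moderate; Z→Soft.
Entrant's best replies: Soft→Z; Moderate→X; Aggressive→Y.
Only (Soft, Z) has each player best-responding; Nash payoffs (2, 10).
Sequential outcome (Soft, Z) coincides with the Nash profile (Soft, Z).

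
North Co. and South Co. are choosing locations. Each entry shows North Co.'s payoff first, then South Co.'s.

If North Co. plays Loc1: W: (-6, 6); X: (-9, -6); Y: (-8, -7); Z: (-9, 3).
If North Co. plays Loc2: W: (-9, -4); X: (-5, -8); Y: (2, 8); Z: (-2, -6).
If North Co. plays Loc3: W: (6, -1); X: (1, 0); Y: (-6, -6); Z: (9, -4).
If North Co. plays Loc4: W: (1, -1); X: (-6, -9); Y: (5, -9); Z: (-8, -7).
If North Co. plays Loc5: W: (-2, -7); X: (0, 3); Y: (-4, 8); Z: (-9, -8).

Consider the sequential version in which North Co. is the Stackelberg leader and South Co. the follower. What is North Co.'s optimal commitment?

Solve by backward induction (North Co. leads).
- Loc1: BR = W, leader payoff -6.
- Loc2: BR = Y, leader payoff 2.
- Loc3: BR = X, leader payoff 1.
- Loc4: BR = W, leader payoff 1.
- Loc5: BR = Y, leader payoff -4.
Among -6, 2, 1, 1, -4, the best is 2 at Loc2. Subgame-perfect outcome: (Loc2, Y) with payoffs (2, 8).

Loc2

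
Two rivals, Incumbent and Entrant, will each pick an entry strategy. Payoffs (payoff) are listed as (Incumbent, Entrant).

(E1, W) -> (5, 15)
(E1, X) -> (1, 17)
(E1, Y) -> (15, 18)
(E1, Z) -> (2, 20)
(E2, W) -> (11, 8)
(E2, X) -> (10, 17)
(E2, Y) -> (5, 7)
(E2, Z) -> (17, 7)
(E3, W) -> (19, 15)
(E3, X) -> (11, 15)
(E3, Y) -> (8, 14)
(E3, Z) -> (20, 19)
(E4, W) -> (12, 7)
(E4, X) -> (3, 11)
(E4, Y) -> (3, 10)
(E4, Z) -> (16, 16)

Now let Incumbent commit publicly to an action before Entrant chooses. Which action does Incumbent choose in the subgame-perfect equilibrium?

E3

Work backward from Entrant's decision.
- E1 → Entrant plays Z (best of 15, 17, 18, 20); Incumbent gets 2.
- E2 → Entrant plays X (best of 8, 17, 7, 7); Incumbent gets 10.
- E3 → Entrant plays Z (best of 15, 15, 14, 19); Incumbent gets 20.
- E4 → Entrant plays Z (best of 7, 11, 10, 16); Incumbent gets 16.
Incumbent's induced payoffs are 2, 10, 20, 16, so Incumbent commits to E3. Subgame-perfect outcome: (E3, Z) with payoffs (20, 19).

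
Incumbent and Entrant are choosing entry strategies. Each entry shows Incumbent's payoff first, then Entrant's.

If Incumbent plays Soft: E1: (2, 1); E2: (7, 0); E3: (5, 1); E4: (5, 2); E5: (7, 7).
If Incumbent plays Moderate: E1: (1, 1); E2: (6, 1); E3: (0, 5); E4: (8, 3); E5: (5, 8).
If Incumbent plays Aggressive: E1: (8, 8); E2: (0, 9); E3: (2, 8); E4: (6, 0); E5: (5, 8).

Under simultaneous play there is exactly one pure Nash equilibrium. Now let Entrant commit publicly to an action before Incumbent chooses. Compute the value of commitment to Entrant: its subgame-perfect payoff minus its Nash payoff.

1

Solve by backward induction (Entrant leads).
- E1: Incumbent compares 2, 1, 8 and picks Aggressive; Entrant would get 8.
- E2: Incumbent compares 7, 6, 0 and picks Soft; Entrant would get 0.
- E3: Incumbent compares 5, 0, 2 and picks Soft; Entrant would get 1.
- E4: Incumbent compares 5, 8, 6 and picks Moderate; Entrant would get 3.
- E5: Incumbent compares 7, 5, 5 and picks Soft; Entrant would get 7.
Among 8, 0, 1, 3, 7, the best is 8 at E1. Subgame-perfect outcome: (Aggressive, E1) with payoffs (8, 8).
Now find the simultaneous Nash equilibrium.
Incumbent's best replies: E1→Aggressive; E2→Soft; E3→Soft; E4→Moderate; E5→Soft.
Entrant's best replies: Soft→E5; Moderate→E5; Aggressive→E2.
Only (Soft, E5) has each player best-responding; Nash payoffs (7, 7).
Entrant's commitment gain: 8 − 7 = 1.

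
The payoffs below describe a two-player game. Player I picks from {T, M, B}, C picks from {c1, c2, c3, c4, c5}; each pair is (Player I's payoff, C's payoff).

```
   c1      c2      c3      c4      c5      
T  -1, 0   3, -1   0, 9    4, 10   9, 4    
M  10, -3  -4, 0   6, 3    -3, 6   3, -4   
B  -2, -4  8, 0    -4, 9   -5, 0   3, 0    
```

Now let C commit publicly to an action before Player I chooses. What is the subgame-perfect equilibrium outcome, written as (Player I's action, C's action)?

(T, c4)

Backward induction with C moving first.
- c1: Player I compares -1, 10, -2 and picks M; C would get -3.
- c2: Player I compares 3, -4, 8 and picks B; C would get 0.
- c3: Player I compares 0, 6, -4 and picks M; C would get 3.
- c4: Player I compares 4, -3, -5 and picks T; C would get 10.
- c5: Player I compares 9, 3, 3 and picks T; C would get 4.
Among -3, 0, 3, 10, 4, the best is 10 at c4. Subgame-perfect outcome: (T, c4) with payoffs (4, 10).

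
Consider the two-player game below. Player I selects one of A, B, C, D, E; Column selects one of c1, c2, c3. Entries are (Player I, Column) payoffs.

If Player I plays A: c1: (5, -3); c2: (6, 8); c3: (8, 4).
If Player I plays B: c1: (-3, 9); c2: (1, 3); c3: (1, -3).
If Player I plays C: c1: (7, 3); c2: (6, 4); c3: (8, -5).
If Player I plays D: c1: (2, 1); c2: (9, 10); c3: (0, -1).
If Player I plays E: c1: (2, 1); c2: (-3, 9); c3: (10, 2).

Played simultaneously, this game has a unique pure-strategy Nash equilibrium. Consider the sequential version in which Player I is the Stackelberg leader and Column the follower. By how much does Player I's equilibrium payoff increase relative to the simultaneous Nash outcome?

Backward induction with Player I moving first.
- A: BR = c2, leader payoff 6.
- B: BR = c1, leader payoff -3.
- C: BR = c2, leader payoff 6.
- D: BR = c2, leader payoff 9.
- E: BR = c2, leader payoff -3.
Maximizing over 6, -3, 6, 9, -3, Player I chooses D. Subgame-perfect outcome: (D, c2) with payoffs (9, 10).
For the simultaneous game, intersect best replies.
Player I's best replies: c1→C; c2→D; c3→E.
Column's best replies: A→c2; B→c1; C→c2; D→c2; E→c2.
Only (D, c2) has each player best-responding; Nash payoffs (9, 10).
Player I's commitment gain: 9 − 9 = 0.

0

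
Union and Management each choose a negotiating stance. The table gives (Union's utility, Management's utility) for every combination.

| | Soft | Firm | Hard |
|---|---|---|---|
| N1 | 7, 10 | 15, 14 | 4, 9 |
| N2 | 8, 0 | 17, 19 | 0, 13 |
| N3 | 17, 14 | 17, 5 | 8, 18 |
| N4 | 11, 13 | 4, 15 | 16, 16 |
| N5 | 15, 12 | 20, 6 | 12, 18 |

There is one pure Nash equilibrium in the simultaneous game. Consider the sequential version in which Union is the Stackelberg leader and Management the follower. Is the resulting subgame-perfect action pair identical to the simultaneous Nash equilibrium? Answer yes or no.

no

Backward induction with Union moving first.
- N1: Management compares 10, 14, 9 and picks Firm; Union would get 15.
- N2: Management compares 0, 19, 13 and picks Firm; Union would get 17.
- N3: Management compares 14, 5, 18 and picks Hard; Union would get 8.
- N4: Management compares 13, 15, 16 and picks Hard; Union would get 16.
- N5: Management compares 12, 6, 18 and picks Hard; Union would get 12.
Among 15, 17, 8, 16, 12, the best is 17 at N2. Subgame-perfect outcome: (N2, Firm) with payoffs (17, 19).
Under simultaneous play:
Union's best replies: Soft→N3; Firm→N5; Hard→N4.
Management's best replies: N1→Firm; N2→Firm; N3→Hard; N4→Hard; N5→Hard.
Only (N4, Hard) has each player best-responding; Nash payoffs (16, 16).
Sequential outcome (N2, Firm) differs from the Nash profile (N4, Hard).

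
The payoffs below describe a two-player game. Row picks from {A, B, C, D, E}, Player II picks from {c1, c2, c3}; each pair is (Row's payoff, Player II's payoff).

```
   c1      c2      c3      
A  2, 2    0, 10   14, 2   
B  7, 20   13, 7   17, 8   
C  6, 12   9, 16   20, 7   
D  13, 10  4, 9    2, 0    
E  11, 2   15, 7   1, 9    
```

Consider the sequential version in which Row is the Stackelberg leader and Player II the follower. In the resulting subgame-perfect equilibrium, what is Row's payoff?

13

Player II best-responds to each possible Row move:
- A: Player II compares 2, 10, 2 and picks c2; Row would get 0.
- B: Player II compares 20, 7, 8 and picks c1; Row would get 7.
- C: Player II compares 12, 16, 7 and picks c2; Row would get 9.
- D: Player II compares 10, 9, 0 and picks c1; Row would get 13.
- E: Player II compares 2, 7, 9 and picks c3; Row would get 1.
Among 0, 7, 9, 13, 1, the best is 13 at D. Subgame-perfect outcome: (D, c1) with payoffs (13, 10).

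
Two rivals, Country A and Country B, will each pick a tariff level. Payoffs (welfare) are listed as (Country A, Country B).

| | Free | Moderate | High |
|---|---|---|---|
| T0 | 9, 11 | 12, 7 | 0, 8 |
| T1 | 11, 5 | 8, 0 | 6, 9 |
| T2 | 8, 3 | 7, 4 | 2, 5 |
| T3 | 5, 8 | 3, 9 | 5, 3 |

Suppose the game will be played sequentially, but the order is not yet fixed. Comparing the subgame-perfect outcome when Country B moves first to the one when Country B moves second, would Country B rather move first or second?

second

If Country A leads: Country B's best replies are T0→Free, T1→High, T2→High, T3→Moderate; Country A's induced payoffs 9, 6, 2, 3; outcome (T0, Free), payoffs (9, 11).
If Country B leads: Country A's best replies are Free→T1, Moderate→T0, High→T1; Country B's induced payoffs 5, 7, 9; outcome (T1, High), payoffs (6, 9).
Country B gets 9 moving first and 11 moving second, so Country B prefers to move second.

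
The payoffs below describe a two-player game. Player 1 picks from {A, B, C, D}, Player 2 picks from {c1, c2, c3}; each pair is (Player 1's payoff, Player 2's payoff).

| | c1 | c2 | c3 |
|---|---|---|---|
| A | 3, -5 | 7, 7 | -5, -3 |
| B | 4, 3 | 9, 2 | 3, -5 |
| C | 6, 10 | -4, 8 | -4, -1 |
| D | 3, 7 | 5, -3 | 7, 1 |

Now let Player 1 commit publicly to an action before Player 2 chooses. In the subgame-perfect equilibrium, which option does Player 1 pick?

Work backward from Player 2's decision.
- A: BR = c2, leader payoff 7.
- B: BR = c1, leader payoff 4.
- C: BR = c1, leader payoff 6.
- D: BR = c1, leader payoff 3.
Among 7, 4, 6, 3, the best is 7 at A. Subgame-perfect outcome: (A, c2) with payoffs (7, 7).

A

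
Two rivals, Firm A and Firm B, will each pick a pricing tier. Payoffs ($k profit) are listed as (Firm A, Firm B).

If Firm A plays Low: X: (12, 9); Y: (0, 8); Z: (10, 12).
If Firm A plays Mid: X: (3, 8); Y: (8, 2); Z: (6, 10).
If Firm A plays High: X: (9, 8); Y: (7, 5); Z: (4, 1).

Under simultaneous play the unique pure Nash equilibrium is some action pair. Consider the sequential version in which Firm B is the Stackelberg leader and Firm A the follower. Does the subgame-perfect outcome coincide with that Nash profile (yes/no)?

yes

Backward induction with Firm B moving first.
- X: Firm A compares 12, 3, 9 and picks Low; Firm B would get 9.
- Y: Firm A compares 0, 8, 7 and picks Mid; Firm B would get 2.
- Z: Firm A compares 10, 6, 4 and picks Low; Firm B would get 12.
Among 9, 2, 12, the best is 12 at Z. Subgame-perfect outcome: (Low, Z) with payoffs (10, 12).
Now find the simultaneous Nash equilibrium.
Firm A's best replies: X→Low; Y→Mid; Z→Low.
Firm B's best replies: Low→Z; Mid→Z; High→X.
Only (Low, Z) has each player best-responding; Nash payoffs (10, 12).
Sequential outcome (Low, Z) coincides with the Nash profile (Low, Z).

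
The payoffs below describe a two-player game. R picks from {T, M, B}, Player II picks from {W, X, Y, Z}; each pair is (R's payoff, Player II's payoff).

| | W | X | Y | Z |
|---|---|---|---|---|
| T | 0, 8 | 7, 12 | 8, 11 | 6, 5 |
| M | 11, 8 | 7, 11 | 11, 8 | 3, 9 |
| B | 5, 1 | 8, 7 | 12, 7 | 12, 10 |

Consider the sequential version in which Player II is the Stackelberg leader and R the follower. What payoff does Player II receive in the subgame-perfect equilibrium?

10

Work backward from R's decision.
- W: BR = M, leader payoff 8.
- X: BR = B, leader payoff 7.
- Y: BR = B, leader payoff 7.
- Z: BR = B, leader payoff 10.
Maximizing over 8, 7, 7, 10, Player II chooses Z. Subgame-perfect outcome: (B, Z) with payoffs (12, 10).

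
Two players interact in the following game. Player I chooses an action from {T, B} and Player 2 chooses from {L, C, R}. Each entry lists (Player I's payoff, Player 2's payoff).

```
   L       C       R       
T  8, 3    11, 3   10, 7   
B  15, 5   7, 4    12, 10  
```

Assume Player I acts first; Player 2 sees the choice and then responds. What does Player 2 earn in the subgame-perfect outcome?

Solve by backward induction (Player I leads).
- T → Player 2 plays R (best of 3, 3, 7); Player I gets 10.
- B → Player 2 plays R (best of 5, 4, 10); Player I gets 12.
Player I's induced payoffs are 10, 12, so Player I commits to B. Subgame-perfect outcome: (B, R) with payoffs (12, 10).

10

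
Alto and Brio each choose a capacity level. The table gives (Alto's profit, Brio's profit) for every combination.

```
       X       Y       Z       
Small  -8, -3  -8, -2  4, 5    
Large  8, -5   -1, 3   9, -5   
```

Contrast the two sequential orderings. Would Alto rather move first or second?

first

If Alto leads: Brio's best replies are Small→Z, Large→Y; Alto's induced payoffs 4, -1; outcome (Small, Z), payoffs (4, 5).
If Brio leads: Alto's best replies are X→Large, Y→Large, Z→Large; Brio's induced payoffs -5, 3, -5; outcome (Large, Y), payoffs (-1, 3).
Alto gets 4 moving first and -1 moving second, so Alto prefers to move first.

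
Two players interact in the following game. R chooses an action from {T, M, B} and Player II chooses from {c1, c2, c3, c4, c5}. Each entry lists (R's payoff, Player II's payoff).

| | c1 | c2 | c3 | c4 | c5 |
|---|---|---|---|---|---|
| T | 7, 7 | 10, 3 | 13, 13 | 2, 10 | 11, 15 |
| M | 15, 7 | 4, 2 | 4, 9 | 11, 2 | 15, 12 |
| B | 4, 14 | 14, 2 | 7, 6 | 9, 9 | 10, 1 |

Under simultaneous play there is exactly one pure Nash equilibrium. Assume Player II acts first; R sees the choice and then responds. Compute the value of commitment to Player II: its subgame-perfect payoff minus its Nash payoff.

Backward induction with Player II moving first.
- c1 → R plays M (best of 7, 15, 4); Player II gets 7.
- c2 → R plays B (best of 10, 4, 14); Player II gets 2.
- c3 → R plays T (best of 13, 4, 7); Player II gets 13.
- c4 → R plays M (best of 2, 11, 9); Player II gets 2.
- c5 → R plays M (best of 11, 15, 10); Player II gets 12.
Among 7, 2, 13, 2, 12, the best is 13 at c3. Subgame-perfect outcome: (T, c3) with payoffs (13, 13).
Now find the simultaneous Nash equilibrium.
R's best replies: c1→M; c2→B; c3→T; c4→M; c5→M.
Player II's best replies: T→c5; M→c5; B→c1.
Only (M, c5) has each player best-responding; Nash payoffs (15, 12).
Player II's commitment gain: 13 − 12 = 1.

1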